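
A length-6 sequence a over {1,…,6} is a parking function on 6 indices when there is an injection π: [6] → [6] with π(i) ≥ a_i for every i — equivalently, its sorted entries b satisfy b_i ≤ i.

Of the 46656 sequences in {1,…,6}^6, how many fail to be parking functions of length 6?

29849

|PF| = (7−6)·7^(6−1) = 1·16807 = 16807 [KW]
One tuple (4,3,4,5,6,1) → sorted (1,3,4,4,5,6): b_2=3>2, not a PF.
6^6 − 16807 = 46656 − 16807 = 29849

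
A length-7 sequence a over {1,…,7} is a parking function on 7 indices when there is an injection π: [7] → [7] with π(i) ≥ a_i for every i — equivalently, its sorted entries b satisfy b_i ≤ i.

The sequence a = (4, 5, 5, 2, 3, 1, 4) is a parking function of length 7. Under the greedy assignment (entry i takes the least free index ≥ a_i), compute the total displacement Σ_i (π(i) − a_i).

Σπ = 28 ({1..7} each once); Σa = 4+5+5+2+3+1+4 = 24; disp = 28−24 = 4.

4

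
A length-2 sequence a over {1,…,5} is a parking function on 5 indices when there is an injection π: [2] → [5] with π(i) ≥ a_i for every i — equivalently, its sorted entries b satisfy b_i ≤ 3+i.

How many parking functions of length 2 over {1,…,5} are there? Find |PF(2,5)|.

24

|PF(2,5)| = (5−2+1)·(5+1)^(2−1) = 4·6 = 24 [KW]
E.g. (3,4) → sorted (3,4): b_i ≤ 3+i ∀i, a PF.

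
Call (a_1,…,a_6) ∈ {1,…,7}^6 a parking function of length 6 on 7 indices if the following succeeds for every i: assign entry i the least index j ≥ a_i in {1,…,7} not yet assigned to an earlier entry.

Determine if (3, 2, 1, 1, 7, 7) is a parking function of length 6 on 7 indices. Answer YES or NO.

NO

Rearranged: b = (1, 1, 2, 3, 7, 7).
  b_1=1 ≤ 2
  b_2=1 ≤ 3
  b_3=2 ≤ 4
  b_4=3 ≤ 5
  b_5=7 > 6
  fails at i=5 ⇒ NO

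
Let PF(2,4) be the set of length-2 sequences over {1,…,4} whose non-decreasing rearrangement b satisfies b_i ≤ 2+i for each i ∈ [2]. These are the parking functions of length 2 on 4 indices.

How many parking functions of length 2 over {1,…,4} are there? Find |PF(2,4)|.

15

|PF| = 3·5^1 = 3·5 = 15 [KW]
Check (1,2) → sorted (1,2): b_i ≤ 2+i ∀i, a PF.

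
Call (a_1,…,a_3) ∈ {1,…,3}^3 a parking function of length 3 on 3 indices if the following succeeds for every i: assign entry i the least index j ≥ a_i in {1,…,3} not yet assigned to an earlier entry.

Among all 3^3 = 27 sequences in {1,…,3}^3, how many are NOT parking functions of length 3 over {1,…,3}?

11

|PF| = (3+1−3)·(3+1)^{3−1} = 1 · 16 = 16 (Pollak)
One tuple (3,3,1) → sorted (1,3,3): b_2=3>2, not a PF.
3^3 − 16 = 27 − 16 = 11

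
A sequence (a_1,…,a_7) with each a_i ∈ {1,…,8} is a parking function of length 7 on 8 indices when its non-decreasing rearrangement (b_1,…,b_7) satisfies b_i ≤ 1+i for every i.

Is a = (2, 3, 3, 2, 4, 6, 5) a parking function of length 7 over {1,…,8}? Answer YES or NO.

Rearranged: b = (2, 2, 3, 3, 4, 5, 6).
  b_1=2 ≤ 2
  b_2=2 ≤ 3
  b_3=3 ≤ 4
  b_4=3 ≤ 5
  b_5=4 ≤ 6
  b_6=5 ≤ 7
  b_7=6 ≤ 8
All bounds hold ⇒ YES

YES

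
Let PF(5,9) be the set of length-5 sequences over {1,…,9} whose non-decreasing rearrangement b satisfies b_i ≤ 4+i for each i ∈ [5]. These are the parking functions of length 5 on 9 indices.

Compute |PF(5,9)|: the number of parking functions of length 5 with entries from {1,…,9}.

50000

|PF(5,9)| = (10−5)·10^(5−1) = 5·10000 = 50000 (Pollak)
E.g. (8,2,5,5,1) → sorted (1,2,5,5,8): b_i ≤ 4+i ∀i, a PF.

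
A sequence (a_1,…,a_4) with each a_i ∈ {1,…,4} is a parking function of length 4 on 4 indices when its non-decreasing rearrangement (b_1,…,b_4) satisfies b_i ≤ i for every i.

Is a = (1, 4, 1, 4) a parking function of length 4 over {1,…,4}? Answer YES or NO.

NO

Order a: b = (1, 1, 4, 4).
  b_1=1 ≤ 1
  b_2=1 ≤ 2
  b_3=4 > 3
  fails at i=3 ⇒ NO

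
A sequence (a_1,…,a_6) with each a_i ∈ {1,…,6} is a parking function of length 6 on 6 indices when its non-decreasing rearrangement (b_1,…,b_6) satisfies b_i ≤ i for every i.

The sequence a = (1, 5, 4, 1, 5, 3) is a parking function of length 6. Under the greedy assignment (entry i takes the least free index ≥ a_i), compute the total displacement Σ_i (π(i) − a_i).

Σπ = 6·7/2 = 21 (π permutes [6]); Σa = 1+5+4+1+5+3 = 19; disp = 21−19 = 2.

2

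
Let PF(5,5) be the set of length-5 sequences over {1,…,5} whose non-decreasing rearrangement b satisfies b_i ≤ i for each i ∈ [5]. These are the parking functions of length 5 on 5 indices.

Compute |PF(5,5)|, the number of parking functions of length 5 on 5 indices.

1296

#PF = (5+1−5)·(5+1)^{5−1} = 1·1296 = 1296
E.g. (1,4,3,1,2) → sorted (1,1,2,3,4): b_i ≤ i ∀i, a PF.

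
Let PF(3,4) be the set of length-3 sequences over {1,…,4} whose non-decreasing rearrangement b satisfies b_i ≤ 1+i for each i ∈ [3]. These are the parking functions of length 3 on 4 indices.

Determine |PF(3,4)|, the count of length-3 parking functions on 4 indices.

50

|PF(3,4)| = (4+1−3)·(4+1)^{3−1} = 2×25 = 50 (Pollak)
One tuple (3,2,2) → sorted (2,2,3): b_i ≤ 1+i ∀i, a PF.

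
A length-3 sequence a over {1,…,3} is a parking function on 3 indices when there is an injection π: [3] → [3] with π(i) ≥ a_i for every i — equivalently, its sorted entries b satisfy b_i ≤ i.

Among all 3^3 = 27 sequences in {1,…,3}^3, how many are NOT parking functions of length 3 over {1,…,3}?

11

|PF(3,3)| = (4−3)·4^(3−1) = 1×16 = 16
E.g. (3,3,3) → sorted (3,3,3): b_1=3>1, not a PF.
Total 27; non-PF = 27−16 = 11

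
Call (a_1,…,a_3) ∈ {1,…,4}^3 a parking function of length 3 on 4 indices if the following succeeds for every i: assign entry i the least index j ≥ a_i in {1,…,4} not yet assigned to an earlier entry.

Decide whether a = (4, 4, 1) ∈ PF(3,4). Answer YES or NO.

NO

Order a: b = (1, 4, 4).
  b_1=1 ≤ 2
  b_2=4 > 3
  fails at i=2 ⇒ NO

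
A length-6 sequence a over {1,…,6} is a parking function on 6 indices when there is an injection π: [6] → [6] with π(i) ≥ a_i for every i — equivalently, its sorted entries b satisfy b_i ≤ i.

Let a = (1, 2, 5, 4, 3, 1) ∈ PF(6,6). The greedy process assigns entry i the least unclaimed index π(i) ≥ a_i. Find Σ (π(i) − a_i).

Σπ(i) = 1+…+6 = 21; Σa = 1+2+5+4+3+1 = 16; disp = 21−16 = 5.

5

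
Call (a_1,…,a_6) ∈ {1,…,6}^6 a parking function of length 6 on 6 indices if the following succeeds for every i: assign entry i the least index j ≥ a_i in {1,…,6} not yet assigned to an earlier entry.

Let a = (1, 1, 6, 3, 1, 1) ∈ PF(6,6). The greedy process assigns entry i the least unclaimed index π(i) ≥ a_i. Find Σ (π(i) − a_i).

8

Σπ = 6·7/2 = 21 (π permutes [6]); Σa = 1+1+6+3+1+1 = 13; disp = 21−13 = 8.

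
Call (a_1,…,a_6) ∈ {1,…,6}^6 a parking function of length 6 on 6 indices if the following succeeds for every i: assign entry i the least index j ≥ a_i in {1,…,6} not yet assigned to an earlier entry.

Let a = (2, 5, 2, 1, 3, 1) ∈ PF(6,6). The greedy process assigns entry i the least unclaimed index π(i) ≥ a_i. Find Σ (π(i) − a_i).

Σπ = 21 ({1..6} each once); Σa = 2+5+2+1+3+1 = 14; disp = 21−14 = 7.

7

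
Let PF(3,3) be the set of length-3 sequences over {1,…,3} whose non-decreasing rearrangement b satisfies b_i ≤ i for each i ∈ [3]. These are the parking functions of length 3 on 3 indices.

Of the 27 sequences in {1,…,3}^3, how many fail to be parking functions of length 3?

11

#PF = 1·4^2 = 1·16 = 16 [KW]
Check (3,3,3) → sorted (3,3,3): b_1=3>1, not a PF.
Total 27; non-PF = 27−16 = 11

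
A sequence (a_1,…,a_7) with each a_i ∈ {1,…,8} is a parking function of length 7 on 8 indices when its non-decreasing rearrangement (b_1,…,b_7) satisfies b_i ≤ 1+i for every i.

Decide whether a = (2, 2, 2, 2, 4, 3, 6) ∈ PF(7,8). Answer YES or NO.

Order a: b = (2, 2, 2, 2, 3, 4, 6).
  b_1=2 ≤ 2
  b_2=2 ≤ 3
  b_3=2 ≤ 4
  b_4=2 ≤ 5
  b_5=3 ≤ 6
  b_6=4 ≤ 7
  b_7=6 ≤ 8
All bounds hold ⇒ YES

YES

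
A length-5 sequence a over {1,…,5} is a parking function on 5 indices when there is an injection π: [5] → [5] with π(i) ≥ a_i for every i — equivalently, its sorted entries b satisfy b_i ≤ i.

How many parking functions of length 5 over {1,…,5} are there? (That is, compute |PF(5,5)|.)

1296

|PF| = (5−5+1)·(5+1)^(5−1) = 1×1296 = 1296 [KW]
E.g. (1,1,3,5,3) → sorted (1,1,3,3,5): b_i ≤ i ∀i, a PF.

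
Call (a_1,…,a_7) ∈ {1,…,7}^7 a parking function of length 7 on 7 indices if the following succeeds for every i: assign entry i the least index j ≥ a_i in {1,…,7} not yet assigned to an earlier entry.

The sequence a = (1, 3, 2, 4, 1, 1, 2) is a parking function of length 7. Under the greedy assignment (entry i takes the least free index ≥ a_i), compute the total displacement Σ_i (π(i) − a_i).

Σπ = 28 ({1..7} each once); Σa = 1+3+2+4+1+1+2 = 14; disp = 28−14 = 14.

14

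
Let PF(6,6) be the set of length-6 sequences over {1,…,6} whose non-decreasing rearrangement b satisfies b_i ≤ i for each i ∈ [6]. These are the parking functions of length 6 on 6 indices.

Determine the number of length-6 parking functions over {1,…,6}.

16807

|PF| = (6−6+1)·(6+1)^(6−1) = 1·16807 = 16807 (Pollak)
One tuple (1,1,6,3,1,2) → sorted (1,1,1,2,3,6): b_i ≤ i ∀i, a PF.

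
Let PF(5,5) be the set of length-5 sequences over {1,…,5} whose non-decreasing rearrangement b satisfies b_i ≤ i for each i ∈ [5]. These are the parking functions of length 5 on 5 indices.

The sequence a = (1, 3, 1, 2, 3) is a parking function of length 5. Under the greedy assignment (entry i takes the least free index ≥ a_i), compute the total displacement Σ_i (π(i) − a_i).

5

Σπ = 5·6/2 = 15 (π permutes [5]); Σa = 1+3+1+2+3 = 10; disp = 15−10 = 5.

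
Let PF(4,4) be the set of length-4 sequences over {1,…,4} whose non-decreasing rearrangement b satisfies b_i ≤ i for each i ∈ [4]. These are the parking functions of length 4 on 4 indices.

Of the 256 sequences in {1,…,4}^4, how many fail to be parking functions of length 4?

131

Count = (4−4+1)·(4+1)^(4−1) = 1·125 = 125
Example (4,4,3,3) → sorted (3,3,4,4): b_1=3>1, not a PF.
4^4 − 125 = 256 − 125 = 131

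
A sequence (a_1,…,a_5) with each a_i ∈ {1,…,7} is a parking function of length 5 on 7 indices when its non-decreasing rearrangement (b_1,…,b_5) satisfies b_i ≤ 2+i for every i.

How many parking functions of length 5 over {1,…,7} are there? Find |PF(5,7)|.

|PF(5,7)| = (8−5)·8^(5−1) = 3×4096 = 12288 (Pollak)
E.g. (7,3,3,4,2) → sorted (2,3,3,4,7): b_i ≤ 2+i ∀i, a PF.

12288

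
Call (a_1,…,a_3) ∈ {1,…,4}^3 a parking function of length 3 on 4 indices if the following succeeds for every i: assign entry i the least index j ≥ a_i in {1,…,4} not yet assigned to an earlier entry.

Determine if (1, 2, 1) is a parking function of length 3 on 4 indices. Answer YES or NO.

Order a: b = (1, 1, 2).
  b_1=1 ≤ 2
  b_2=1 ≤ 3
  b_3=2 ≤ 4
All bounds hold ⇒ YES

YES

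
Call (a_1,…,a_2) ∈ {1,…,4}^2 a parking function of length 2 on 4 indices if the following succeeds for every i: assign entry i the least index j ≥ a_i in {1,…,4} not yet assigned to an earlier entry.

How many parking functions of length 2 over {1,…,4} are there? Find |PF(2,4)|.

15

#PF = (4−2+1)·(4+1)^(2−1) = 3×5 = 15
Check (4,1) → sorted (1,4): b_i ≤ 2+i ∀i, a PF.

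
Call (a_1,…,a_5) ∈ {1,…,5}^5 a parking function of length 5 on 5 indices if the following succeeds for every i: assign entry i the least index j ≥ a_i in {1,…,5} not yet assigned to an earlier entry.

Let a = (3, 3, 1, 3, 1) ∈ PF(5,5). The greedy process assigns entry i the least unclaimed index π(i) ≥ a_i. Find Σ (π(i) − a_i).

Σπ = 5·6/2 = 15 (π permutes [5]); Σa = 3+3+1+3+1 = 11; disp = 15−11 = 4.

4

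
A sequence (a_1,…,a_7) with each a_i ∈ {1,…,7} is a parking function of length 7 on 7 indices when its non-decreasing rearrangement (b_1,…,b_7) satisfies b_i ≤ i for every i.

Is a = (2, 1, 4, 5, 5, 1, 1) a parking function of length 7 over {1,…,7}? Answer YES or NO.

Rearranged: b = (1, 1, 1, 2, 4, 5, 5).
  b_1=1 ≤ 1
  b_2=1 ≤ 2
  b_3=1 ≤ 3
  b_4=2 ≤ 4
  b_5=4 ≤ 5
  b_6=5 ≤ 6
  b_7=5 ≤ 7
All bounds hold ⇒ YES

YES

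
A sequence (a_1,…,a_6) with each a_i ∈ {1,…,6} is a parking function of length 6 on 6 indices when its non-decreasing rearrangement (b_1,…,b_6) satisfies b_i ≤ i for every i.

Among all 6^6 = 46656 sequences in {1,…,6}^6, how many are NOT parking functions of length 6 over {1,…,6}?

|PF| = (6+1−6)·(6+1)^{6−1} = 1·16807 = 16807 [KW]
One tuple (3,6,4,6,6,4) → sorted (3,4,4,6,6,6): b_1=3>1, not a PF.
So 46656 − 16807 = 29849 fail.

29849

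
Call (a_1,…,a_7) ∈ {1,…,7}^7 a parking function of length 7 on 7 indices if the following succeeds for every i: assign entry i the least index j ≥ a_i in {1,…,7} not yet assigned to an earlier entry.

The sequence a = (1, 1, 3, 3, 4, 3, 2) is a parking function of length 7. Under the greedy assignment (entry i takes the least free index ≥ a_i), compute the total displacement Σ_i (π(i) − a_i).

11

Σπ = 7·8/2 = 28 (π permutes [7]); Σa = 1+1+3+3+4+3+2 = 17; disp = 28−17 = 11.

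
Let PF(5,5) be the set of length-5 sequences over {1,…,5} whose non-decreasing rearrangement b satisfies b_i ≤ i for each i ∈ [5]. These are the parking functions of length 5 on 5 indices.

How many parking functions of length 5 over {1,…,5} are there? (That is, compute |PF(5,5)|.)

Count = (5+1−5)·(5+1)^{5−1} = 1 · 1296 = 1296 (Konheim–Weiss)
Example (1,3,1,2,4) → sorted (1,1,2,3,4): b_i ≤ i ∀i, a PF.

1296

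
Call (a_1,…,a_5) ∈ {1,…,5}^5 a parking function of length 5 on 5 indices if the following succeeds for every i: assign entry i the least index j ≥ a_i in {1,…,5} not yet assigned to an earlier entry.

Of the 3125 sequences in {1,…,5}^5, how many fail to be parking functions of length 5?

1829

#PF = (5+1−5)·(5+1)^{5−1} = 1 · 1296 = 1296
One tuple (5,5,4,3,3) → sorted (3,3,4,5,5): b_1=3>1, not a PF.
5^5 − 1296 = 3125 − 1296 = 1829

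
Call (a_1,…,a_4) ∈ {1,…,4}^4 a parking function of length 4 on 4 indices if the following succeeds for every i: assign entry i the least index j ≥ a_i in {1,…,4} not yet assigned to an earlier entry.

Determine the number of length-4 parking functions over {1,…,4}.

125

|PF(4,4)| = (4−4+1)·(4+1)^(4−1) = 1·125 = 125 [KW]
Example (1,2,1,4) → sorted (1,1,2,4): b_i ≤ i ∀i, a PF.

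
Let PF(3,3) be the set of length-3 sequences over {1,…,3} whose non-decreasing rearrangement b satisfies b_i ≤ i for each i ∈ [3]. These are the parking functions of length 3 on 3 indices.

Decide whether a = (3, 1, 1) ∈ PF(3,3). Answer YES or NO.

YES

Rearranged: b = (1, 1, 3).
  b_1=1 ≤ 1
  b_2=1 ≤ 2
  b_3=3 ≤ 3
All bounds hold ⇒ YES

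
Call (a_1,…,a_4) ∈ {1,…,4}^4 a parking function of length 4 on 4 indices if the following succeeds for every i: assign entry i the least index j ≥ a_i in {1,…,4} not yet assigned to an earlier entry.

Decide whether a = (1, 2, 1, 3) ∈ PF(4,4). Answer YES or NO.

YES

Order a: b = (1, 1, 2, 3).
  b_1=1 ≤ 1
  b_2=1 ≤ 2
  b_3=2 ≤ 3
  b_4=3 ≤ 4
All bounds hold ⇒ YES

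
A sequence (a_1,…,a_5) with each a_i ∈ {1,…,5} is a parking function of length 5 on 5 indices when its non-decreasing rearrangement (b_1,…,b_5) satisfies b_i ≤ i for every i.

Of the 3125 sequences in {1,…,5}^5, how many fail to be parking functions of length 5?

|PF| = (6−5)·6^(5−1) = 1 · 1296 = 1296
Example (5,4,3,4,2) → sorted (2,3,4,4,5): b_1=2>1, not a PF.
So 3125 − 1296 = 1829 fail.

1829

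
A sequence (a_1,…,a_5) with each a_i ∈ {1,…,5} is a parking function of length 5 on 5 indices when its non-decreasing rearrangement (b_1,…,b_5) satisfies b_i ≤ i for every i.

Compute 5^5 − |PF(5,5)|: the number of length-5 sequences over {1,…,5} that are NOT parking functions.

Count = (6−5)·6^(5−1) = 1 · 1296 = 1296 (Konheim–Weiss)
Check (5,3,4,4,4) → sorted (3,4,4,4,5): b_1=3>1, not a PF.
So 3125 − 1296 = 1829 fail.

1829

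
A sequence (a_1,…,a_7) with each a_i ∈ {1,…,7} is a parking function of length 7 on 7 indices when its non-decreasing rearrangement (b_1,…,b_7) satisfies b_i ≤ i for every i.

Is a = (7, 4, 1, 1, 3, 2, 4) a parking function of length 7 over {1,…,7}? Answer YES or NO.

Rearranged: b = (1, 1, 2, 3, 4, 4, 7).
  b_1=1 ≤ 1
  b_2=1 ≤ 2
  b_3=2 ≤ 3
  b_4=3 ≤ 4
  b_5=4 ≤ 5
  b_6=4 ≤ 6
  b_7=7 ≤ 7
All bounds hold ⇒ YES

YES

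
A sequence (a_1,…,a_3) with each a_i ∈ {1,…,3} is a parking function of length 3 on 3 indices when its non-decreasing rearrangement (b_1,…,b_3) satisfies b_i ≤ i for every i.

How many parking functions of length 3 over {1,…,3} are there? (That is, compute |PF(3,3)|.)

Count = (4−3)·4^(3−1) = 1×16 = 16 (Pollak)
Example (3,2,1) → sorted (1,2,3): b_i ≤ i ∀i, a PF.

16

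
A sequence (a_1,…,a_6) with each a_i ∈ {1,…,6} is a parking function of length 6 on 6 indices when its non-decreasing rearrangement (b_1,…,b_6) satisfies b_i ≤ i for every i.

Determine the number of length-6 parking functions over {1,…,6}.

Count = (7−6)·7^(6−1) = 1 · 16807 = 16807 (Konheim–Weiss)
E.g. (1,2,2,5,1,2) → sorted (1,1,2,2,2,5): b_i ≤ i ∀i, a PF.

16807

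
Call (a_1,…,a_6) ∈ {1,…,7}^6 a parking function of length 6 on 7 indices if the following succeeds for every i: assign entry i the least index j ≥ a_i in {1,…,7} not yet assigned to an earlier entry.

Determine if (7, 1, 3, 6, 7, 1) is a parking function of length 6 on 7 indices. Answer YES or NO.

Order a: b = (1, 1, 3, 6, 7, 7).
  b_1=1 ≤ 2
  b_2=1 ≤ 3
  b_3=3 ≤ 4
  b_4=6 > 5
  fails at i=4 ⇒ NO

NO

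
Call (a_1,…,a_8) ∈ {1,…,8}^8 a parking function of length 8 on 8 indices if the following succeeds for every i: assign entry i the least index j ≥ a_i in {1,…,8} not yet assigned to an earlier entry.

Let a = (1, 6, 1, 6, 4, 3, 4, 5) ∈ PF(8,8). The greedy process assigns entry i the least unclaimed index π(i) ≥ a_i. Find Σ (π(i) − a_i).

6

Σπ = 36 ({1..8} each once); Σa = 1+6+1+6+4+3+4+5 = 30; disp = 36−30 = 6.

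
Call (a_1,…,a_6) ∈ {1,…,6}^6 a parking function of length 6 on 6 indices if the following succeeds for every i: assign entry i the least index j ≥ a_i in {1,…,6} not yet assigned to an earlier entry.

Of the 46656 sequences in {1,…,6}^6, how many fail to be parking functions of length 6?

29849

|PF(6,6)| = 1·7^5 = 1 · 16807 = 16807 (Konheim–Weiss)
One tuple (6,6,5,1,5,6) → sorted (1,5,5,6,6,6): b_2=5>2, not a PF.
Total 46656; non-PF = 46656−16807 = 29849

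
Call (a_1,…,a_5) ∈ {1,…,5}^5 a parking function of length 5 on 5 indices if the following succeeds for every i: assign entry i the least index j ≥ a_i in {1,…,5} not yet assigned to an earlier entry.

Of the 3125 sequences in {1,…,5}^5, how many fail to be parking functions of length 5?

1829

Count = (5+1−5)·(5+1)^{5−1} = 1×1296 = 1296 (Pollak)
E.g. (3,1,5,3,5) → sorted (1,3,3,5,5): b_2=3>2, not a PF.
So 3125 − 1296 = 1829 fail.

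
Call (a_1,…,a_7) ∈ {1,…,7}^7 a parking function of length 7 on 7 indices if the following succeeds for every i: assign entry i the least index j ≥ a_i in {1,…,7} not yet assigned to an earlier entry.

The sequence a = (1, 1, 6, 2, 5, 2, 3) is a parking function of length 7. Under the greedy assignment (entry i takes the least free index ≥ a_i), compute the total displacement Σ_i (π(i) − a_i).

Σπ(i) = 1+…+7 = 28; Σa = 1+1+6+2+5+2+3 = 20; disp = 28−20 = 8.

8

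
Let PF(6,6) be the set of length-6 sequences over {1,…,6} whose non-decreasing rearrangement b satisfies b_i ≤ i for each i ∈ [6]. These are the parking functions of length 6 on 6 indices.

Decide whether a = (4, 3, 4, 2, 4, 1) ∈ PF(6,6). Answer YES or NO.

YES

Sorted: b = (1, 2, 3, 4, 4, 4).
  b_1=1 ≤ 1
  b_2=2 ≤ 2
  b_3=3 ≤ 3
  b_4=4 ≤ 4
  b_5=4 ≤ 5
  b_6=4 ≤ 6
All bounds hold ⇒ YES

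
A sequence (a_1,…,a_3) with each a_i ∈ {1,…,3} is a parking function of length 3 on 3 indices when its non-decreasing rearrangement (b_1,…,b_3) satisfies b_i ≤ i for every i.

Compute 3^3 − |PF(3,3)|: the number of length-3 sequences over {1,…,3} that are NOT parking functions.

|PF(3,3)| = 1·4^2 = 1×16 = 16 (Konheim–Weiss)
Check (3,1,3) → sorted (1,3,3): b_2=3>2, not a PF.
So 27 − 16 = 11 fail.

11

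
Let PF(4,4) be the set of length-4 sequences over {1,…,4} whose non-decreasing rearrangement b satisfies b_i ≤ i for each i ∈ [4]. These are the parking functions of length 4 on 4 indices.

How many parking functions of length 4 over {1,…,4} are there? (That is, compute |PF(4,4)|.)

125

Count = (4−4+1)·(4+1)^(4−1) = 1·125 = 125 (Pollak)
Example (2,4,1,3) → sorted (1,2,3,4): b_i ≤ i ∀i, a PF.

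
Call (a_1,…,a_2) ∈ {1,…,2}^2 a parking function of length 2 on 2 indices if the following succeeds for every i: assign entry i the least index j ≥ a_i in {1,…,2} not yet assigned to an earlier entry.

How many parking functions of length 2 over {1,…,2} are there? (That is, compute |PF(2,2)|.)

3

#PF = (2+1−2)·(2+1)^{2−1} = 1×3 = 3 (Konheim–Weiss)
Check (1,1) → sorted (1,1): b_i ≤ i ∀i, a PF.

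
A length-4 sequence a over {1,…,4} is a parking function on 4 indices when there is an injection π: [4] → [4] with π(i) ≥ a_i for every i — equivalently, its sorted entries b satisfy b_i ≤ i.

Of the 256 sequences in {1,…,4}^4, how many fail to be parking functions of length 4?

|PF| = (4−4+1)·(4+1)^(4−1) = 1×125 = 125 [KW]
Example (4,4,2,4) → sorted (2,4,4,4): b_1=2>1, not a PF.
So 256 − 125 = 131 fail.

131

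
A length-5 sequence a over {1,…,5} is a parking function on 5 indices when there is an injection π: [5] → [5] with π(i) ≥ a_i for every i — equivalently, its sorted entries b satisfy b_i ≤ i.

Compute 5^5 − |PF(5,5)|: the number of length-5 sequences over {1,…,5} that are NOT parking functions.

1829

|PF(5,5)| = (5−5+1)·(5+1)^(5−1) = 1×1296 = 1296 [KW]
Example (4,3,4,2,5) → sorted (2,3,4,4,5): b_1=2>1, not a PF.
So 3125 − 1296 = 1829 fail.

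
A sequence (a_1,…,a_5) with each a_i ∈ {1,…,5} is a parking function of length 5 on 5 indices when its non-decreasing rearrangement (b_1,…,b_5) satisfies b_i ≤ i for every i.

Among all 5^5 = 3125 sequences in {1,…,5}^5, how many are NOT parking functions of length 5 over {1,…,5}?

1829

|PF| = (5+1−5)·(5+1)^{5−1} = 1×1296 = 1296 (Konheim–Weiss)
E.g. (4,5,2,5,3) → sorted (2,3,4,5,5): b_1=2>1, not a PF.
5^5 − 1296 = 3125 − 1296 = 1829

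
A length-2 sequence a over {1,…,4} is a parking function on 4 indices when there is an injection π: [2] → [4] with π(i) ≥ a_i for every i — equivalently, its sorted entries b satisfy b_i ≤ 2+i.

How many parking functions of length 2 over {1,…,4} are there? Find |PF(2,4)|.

|PF| = (5−2)·5^(2−1) = 3×5 = 15 [KW]
E.g. (2,1) → sorted (1,2): b_i ≤ 2+i ∀i, a PF.

15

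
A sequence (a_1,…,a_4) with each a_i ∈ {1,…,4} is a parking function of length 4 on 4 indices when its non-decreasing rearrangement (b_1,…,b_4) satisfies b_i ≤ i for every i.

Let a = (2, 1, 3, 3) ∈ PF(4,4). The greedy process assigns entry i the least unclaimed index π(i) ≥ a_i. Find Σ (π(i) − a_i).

Σπ = 10 ({1..4} each once); Σa = 2+1+3+3 = 9; disp = 10−9 = 1.

1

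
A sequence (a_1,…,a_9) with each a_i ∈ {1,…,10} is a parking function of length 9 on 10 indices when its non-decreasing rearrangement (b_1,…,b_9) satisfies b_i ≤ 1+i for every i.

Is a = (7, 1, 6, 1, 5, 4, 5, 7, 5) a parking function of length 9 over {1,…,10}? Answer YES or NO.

Sorted: b = (1, 1, 4, 5, 5, 5, 6, 7, 7).
  b_1=1 ≤ 2
  b_2=1 ≤ 3
  b_3=4 ≤ 4
  b_4=5 ≤ 5
  b_5=5 ≤ 6
  b_6=5 ≤ 7
  b_7=6 ≤ 8
  b_8=7 ≤ 9
  b_9=7 ≤ 10
All bounds hold ⇒ YES

YES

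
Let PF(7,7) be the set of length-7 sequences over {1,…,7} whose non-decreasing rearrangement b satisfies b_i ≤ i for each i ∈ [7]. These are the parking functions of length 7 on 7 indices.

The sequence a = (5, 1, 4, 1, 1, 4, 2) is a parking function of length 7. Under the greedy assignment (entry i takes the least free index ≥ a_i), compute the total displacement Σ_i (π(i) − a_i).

Σπ = 28 ({1..7} each once); Σa = 5+1+4+1+1+4+2 = 18; disp = 28−18 = 10.

10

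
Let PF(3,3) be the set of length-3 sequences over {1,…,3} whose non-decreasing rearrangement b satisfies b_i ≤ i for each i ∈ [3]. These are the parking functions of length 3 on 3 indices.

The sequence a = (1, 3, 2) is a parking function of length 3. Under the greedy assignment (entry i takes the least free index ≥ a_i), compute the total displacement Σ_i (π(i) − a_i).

0

Σπ = 6 ({1..3} each once); Σa = 1+3+2 = 6; disp = 6−6 = 0.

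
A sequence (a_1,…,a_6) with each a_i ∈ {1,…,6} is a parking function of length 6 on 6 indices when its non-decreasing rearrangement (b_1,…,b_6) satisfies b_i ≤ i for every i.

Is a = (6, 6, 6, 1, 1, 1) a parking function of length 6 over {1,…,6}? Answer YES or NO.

Sorted: b = (1, 1, 1, 6, 6, 6).
  b_1=1 ≤ 1
  b_2=1 ≤ 2
  b_3=1 ≤ 3
  b_4=6 > 4
  fails at i=4 ⇒ NO

NO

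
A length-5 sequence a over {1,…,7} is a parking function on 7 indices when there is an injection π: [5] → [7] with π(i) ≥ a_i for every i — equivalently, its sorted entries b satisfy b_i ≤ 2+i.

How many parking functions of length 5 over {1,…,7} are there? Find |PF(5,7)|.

12288

Count = (7+1−5)·(7+1)^{5−1} = 3·4096 = 12288 (Konheim–Weiss)
Example (1,7,4,6,3) → sorted (1,3,4,6,7): b_i ≤ 2+i ∀i, a PF.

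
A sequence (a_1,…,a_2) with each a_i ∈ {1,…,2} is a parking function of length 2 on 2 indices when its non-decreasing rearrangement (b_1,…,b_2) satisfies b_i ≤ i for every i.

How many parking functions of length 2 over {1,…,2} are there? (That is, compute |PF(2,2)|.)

#PF = (3−2)·3^(2−1) = 1·3 = 3 (Pollak)
Check (1,1) → sorted (1,1): b_i ≤ i ∀i, a PF.

3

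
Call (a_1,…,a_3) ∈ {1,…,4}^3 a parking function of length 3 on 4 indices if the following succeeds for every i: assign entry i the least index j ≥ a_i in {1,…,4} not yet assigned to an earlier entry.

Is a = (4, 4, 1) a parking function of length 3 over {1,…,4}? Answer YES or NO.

NO

Rearranged: b = (1, 4, 4).
  b_1=1 ≤ 2
  b_2=4 > 3
  fails at i=2 ⇒ NO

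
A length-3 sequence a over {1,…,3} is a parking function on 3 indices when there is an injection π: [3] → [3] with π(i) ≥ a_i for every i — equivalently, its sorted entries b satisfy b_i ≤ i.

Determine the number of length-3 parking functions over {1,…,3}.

Count = (3+1−3)·(3+1)^{3−1} = 1·16 = 16
Check (1,2,2) → sorted (1,2,2): b_i ≤ i ∀i, a PF.

16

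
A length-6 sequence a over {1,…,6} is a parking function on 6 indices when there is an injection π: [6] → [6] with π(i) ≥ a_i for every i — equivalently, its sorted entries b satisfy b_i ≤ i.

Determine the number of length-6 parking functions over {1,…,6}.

16807

|PF(6,6)| = 1·7^5 = 1·16807 = 16807 [KW]
Example (5,3,1,5,1,1) → sorted (1,1,1,3,5,5): b_i ≤ i ∀i, a PF.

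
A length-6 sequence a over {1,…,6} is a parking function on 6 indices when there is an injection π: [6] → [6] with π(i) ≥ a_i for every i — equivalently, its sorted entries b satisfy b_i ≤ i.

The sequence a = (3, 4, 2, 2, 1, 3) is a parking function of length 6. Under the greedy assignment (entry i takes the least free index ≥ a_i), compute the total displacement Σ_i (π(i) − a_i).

6

Σπ = 6·7/2 = 21 (π permutes [6]); Σa = 3+4+2+2+1+3 = 15; disp = 21−15 = 6.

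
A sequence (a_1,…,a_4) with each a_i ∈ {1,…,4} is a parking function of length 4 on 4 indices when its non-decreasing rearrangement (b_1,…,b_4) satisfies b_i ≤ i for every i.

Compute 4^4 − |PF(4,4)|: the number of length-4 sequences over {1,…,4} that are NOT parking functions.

|PF| = (4−4+1)·(4+1)^(4−1) = 1·125 = 125 (Konheim–Weiss)
E.g. (2,3,3,3) → sorted (2,3,3,3): b_1=2>1, not a PF.
Total 256; non-PF = 256−125 = 131

131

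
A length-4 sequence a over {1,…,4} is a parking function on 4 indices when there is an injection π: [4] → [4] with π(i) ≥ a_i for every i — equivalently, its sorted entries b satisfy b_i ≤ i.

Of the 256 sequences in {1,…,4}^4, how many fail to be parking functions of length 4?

|PF| = (5−4)·5^(4−1) = 1·125 = 125 [KW]
Check (4,3,3,4) → sorted (3,3,4,4): b_1=3>1, not a PF.
So 256 − 125 = 131 fail.

131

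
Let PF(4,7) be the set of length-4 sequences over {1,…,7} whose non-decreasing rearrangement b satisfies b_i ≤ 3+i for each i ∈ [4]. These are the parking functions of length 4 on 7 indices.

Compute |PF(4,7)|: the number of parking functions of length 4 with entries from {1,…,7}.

2048

|PF| = (7−4+1)·(7+1)^(4−1) = 4×512 = 2048 (Pollak)
One tuple (3,5,3,7) → sorted (3,3,5,7): b_i ≤ 3+i ∀i, a PF.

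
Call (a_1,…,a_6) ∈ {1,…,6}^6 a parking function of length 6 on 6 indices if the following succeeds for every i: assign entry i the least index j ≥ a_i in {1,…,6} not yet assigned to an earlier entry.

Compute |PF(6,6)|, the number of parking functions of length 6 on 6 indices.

16807

#PF = (6−6+1)·(6+1)^(6−1) = 1×16807 = 16807 [KW]
Example (1,1,1,3,5,3) → sorted (1,1,1,3,3,5): b_i ≤ i ∀i, a PF.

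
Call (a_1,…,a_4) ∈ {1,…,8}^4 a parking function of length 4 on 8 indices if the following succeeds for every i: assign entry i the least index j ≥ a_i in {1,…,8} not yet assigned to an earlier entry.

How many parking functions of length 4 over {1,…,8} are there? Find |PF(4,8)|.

|PF| = 5·9^3 = 5×729 = 3645 (Pollak)
One tuple (5,5,6,1) → sorted (1,5,5,6): b_i ≤ 4+i ∀i, a PF.

3645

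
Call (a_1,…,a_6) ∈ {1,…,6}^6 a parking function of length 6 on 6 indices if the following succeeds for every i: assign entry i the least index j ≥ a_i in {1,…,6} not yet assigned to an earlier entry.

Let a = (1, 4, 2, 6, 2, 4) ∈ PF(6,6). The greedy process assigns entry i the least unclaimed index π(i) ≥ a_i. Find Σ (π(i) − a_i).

2

Σπ = 6·7/2 = 21 (π permutes [6]); Σa = 1+4+2+6+2+4 = 19; disp = 21−19 = 2.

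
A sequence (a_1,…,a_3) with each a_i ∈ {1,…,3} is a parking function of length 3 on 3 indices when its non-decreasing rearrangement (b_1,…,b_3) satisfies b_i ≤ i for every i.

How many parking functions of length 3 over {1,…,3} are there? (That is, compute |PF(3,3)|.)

|PF| = (4−3)·4^(3−1) = 1×16 = 16 (Pollak)
Example (2,1,3) → sorted (1,2,3): b_i ≤ i ∀i, a PF.

16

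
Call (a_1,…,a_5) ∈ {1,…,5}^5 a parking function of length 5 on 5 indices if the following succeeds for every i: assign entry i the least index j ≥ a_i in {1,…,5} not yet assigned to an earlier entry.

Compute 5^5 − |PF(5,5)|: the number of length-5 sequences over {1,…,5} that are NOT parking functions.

1829

Count = (5−5+1)·(5+1)^(5−1) = 1×1296 = 1296
Check (4,5,5,2,5) → sorted (2,4,5,5,5): b_1=2>1, not a PF.
Total 3125; non-PF = 3125−1296 = 1829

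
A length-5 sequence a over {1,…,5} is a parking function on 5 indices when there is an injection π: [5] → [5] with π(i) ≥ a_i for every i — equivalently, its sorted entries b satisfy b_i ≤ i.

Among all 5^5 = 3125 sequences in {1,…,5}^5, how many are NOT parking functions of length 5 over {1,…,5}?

1829

Count = (6−5)·6^(5−1) = 1 · 1296 = 1296 [KW]
One tuple (4,2,2,5,4) → sorted (2,2,4,4,5): b_1=2>1, not a PF.
Total 3125; non-PF = 3125−1296 = 1829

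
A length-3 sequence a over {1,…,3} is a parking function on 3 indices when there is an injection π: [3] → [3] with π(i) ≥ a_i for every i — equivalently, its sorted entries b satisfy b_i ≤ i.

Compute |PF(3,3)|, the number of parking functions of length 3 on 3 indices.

16

|PF(3,3)| = (4−3)·4^(3−1) = 1·16 = 16 (Pollak)
E.g. (2,1,2) → sorted (1,2,2): b_i ≤ i ∀i, a PF.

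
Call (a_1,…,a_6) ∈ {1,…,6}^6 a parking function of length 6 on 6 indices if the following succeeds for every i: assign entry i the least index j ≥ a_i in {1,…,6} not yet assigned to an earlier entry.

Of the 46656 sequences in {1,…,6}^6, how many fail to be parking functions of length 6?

29849

|PF(6,6)| = (6−6+1)·(6+1)^(6−1) = 1×16807 = 16807
E.g. (5,5,6,4,3,6) → sorted (3,4,5,5,6,6): b_1=3>1, not a PF.
6^6 − 16807 = 46656 − 16807 = 29849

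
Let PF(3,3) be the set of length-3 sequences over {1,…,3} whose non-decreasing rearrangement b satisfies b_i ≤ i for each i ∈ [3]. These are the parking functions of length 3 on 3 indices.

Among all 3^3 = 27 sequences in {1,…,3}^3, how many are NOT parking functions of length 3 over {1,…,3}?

11

|PF(3,3)| = (3−3+1)·(3+1)^(3−1) = 1 · 16 = 16 [KW]
Check (2,3,3) → sorted (2,3,3): b_1=2>1, not a PF.
So 27 − 16 = 11 fail.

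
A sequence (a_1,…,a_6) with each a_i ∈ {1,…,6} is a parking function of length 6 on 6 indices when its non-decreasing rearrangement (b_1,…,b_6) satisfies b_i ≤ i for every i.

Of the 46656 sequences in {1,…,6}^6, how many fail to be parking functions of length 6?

29849

|PF(6,6)| = (6+1−6)·(6+1)^{6−1} = 1·16807 = 16807 (Pollak)
E.g. (4,6,6,6,5,2) → sorted (2,4,5,6,6,6): b_1=2>1, not a PF.
6^6 − 16807 = 46656 − 16807 = 29849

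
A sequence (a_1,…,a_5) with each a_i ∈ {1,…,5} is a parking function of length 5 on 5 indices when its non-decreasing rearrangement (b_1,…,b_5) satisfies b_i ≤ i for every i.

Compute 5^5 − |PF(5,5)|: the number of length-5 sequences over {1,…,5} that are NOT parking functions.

#PF = (5+1−5)·(5+1)^{5−1} = 1·1296 = 1296 (Pollak)
E.g. (2,4,3,4,2) → sorted (2,2,3,4,4): b_1=2>1, not a PF.
So 3125 − 1296 = 1829 fail.

1829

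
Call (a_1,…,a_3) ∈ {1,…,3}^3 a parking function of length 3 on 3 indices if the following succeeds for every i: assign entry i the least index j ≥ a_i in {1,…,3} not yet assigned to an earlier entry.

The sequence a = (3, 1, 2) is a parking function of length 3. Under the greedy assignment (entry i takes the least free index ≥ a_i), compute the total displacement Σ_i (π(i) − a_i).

0

Σπ = 6 ({1..3} each once); Σa = 3+1+2 = 6; disp = 6−6 = 0.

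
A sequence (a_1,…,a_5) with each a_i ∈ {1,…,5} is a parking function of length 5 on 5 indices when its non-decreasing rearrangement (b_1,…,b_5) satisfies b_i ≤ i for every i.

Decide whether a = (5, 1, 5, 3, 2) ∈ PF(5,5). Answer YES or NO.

Order a: b = (1, 2, 3, 5, 5).
  b_1=1 ≤ 1
  b_2=2 ≤ 2
  b_3=3 ≤ 3
  b_4=5 > 4
  fails at i=4 ⇒ NO

NO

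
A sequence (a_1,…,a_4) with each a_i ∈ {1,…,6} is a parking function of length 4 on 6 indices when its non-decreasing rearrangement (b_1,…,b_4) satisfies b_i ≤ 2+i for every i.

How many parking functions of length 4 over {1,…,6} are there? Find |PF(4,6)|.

|PF(4,6)| = (7−4)·7^(4−1) = 3·343 = 1029 [KW]
One tuple (5,2,5,4) → sorted (2,4,5,5): b_i ≤ 2+i ∀i, a PF.

1029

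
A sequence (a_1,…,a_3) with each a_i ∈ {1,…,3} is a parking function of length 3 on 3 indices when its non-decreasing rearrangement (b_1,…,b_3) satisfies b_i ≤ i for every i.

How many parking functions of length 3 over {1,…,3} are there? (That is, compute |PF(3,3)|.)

16

|PF(3,3)| = (3+1−3)·(3+1)^{3−1} = 1 · 16 = 16 [KW]
Example (2,1,1) → sorted (1,1,2): b_i ≤ i ∀i, a PF.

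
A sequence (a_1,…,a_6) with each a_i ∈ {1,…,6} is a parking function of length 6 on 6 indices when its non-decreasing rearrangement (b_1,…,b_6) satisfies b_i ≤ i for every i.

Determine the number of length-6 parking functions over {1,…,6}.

16807

#PF = (6−6+1)·(6+1)^(6−1) = 1 · 16807 = 16807 (Konheim–Weiss)
Example (1,4,2,1,6,5) → sorted (1,1,2,4,5,6): b_i ≤ i ∀i, a PF.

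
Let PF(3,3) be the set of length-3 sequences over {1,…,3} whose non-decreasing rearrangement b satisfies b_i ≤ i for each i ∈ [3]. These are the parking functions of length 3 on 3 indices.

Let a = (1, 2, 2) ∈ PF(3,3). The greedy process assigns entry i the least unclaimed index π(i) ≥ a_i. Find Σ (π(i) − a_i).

Σπ(i) = 1+…+3 = 6; Σa = 1+2+2 = 5; disp = 6−5 = 1.

1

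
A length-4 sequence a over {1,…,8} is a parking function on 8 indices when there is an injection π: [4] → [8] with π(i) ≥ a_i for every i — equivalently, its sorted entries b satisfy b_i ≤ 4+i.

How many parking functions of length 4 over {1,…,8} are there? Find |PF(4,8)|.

|PF| = (9−4)·9^(4−1) = 5 · 729 = 3645 [KW]
E.g. (7,4,2,8) → sorted (2,4,7,8): b_i ≤ 4+i ∀i, a PF.

3645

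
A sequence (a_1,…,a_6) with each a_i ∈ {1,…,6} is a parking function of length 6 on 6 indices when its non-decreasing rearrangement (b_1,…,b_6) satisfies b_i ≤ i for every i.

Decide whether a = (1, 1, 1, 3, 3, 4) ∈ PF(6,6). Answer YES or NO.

YES

Rearranged: b = (1, 1, 1, 3, 3, 4).
  b_1=1 ≤ 1
  b_2=1 ≤ 2
  b_3=1 ≤ 3
  b_4=3 ≤ 4
  b_5=3 ≤ 5
  b_6=4 ≤ 6
All bounds hold ⇒ YES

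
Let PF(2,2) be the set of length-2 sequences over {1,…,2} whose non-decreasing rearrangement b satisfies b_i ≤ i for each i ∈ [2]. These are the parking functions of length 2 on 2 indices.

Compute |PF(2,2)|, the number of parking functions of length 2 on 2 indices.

3

#PF = 1·3^1 = 1 · 3 = 3 (Pollak)
Example (2,1) → sorted (1,2): b_i ≤ i ∀i, a PF.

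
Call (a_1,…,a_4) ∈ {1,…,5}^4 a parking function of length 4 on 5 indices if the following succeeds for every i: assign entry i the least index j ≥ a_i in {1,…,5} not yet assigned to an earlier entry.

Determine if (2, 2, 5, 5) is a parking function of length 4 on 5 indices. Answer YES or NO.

NO

Rearranged: b = (2, 2, 5, 5).
  b_1=2 ≤ 2
  b_2=2 ≤ 3
  b_3=5 > 4
  fails at i=3 ⇒ NO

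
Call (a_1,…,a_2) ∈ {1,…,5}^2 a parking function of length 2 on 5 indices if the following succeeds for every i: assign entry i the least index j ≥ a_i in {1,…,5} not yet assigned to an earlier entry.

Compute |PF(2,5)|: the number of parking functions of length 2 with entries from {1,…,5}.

#PF = 4·6^1 = 4×6 = 24 [KW]
E.g. (5,2) → sorted (2,5): b_i ≤ 3+i ∀i, a PF.

24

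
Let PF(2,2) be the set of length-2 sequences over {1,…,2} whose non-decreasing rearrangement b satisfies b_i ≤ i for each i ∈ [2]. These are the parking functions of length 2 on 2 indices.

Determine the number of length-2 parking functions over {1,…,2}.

#PF = (2+1−2)·(2+1)^{2−1} = 1·3 = 3 (Pollak)
E.g. (1,1) → sorted (1,1): b_i ≤ i ∀i, a PF.

3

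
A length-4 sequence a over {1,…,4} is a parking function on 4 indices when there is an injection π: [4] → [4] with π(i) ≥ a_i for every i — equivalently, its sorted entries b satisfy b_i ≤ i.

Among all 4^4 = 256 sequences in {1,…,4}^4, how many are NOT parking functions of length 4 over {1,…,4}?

131

Count = (5−4)·5^(4−1) = 1·125 = 125 (Konheim–Weiss)
Check (2,3,4,3) → sorted (2,3,3,4): b_1=2>1, not a PF.
4^4 − 125 = 256 − 125 = 131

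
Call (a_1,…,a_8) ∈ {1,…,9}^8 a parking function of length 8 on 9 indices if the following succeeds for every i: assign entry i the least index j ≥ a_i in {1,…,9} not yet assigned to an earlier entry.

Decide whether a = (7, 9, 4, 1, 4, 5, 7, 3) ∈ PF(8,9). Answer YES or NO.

YES

Sorted: b = (1, 3, 4, 4, 5, 7, 7, 9).
  b_1=1 ≤ 2
  b_2=3 ≤ 3
  b_3=4 ≤ 4
  b_4=4 ≤ 5
  b_5=5 ≤ 6
  b_6=7 ≤ 7
  b_7=7 ≤ 8
  b_8=9 ≤ 9
All bounds hold ⇒ YES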